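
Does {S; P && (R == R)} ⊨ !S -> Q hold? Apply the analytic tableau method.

Yes

Initial set: {S; (P && (R == R)); !(!S -> Q)}.
(P && (R == R)): α-rule — add P, (R == R).
!(!S -> Q): α-rule — add !S, !Q.
× closes — contains both S and !S.
All 1 branch closes.
Every branch closed, so the premises entail the conclusion.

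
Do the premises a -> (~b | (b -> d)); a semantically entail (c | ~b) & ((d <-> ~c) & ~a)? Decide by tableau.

Initial set: {(a -> (~b | (b -> d))); a; ~((c | ~b) & ((d <-> ~c) & ~a))}.
(a -> (~b | (b -> d))): β-rule — branch into ~a  //  (~b | (b -> d)).
  branch 1 (add ~a):
    × closes — contains both a and ~a.
  branch 2 (add (~b | (b -> d))):
    ~((c | ~b) & ((d <-> ~c) & ~a)): β-rule — branch into ~(c | ~b)  //  ~((d <-> ~c) & ~a).
      branch 2.1 (add ~(c | ~b)):
        ~(c | ~b): α-rule — add ~c, ~~b.
        (~b | (b -> d)): β-rule — branch into ~b  //  (b -> d).
          branch 2.1.1 (add ~b):
            × closes — contains both b and ~b.
          branch 2.1.2 (add (b -> d)):
            (b -> d): β-rule — branch into ~b  //  d.
              branch 2.1.2.1 (add ~b):
                × closes — contains both b and ~b.
              branch 2.1.2.2 (add d):
                ○ open, literals {a=T, b=T, c=F, d=T}.
      branch 2.2 (add ~((d <-> ~c) & ~a)):
        (~b | (b -> d)): β-rule — branch into ~b  //  (b -> d).
          branch 2.2.1 (add ~b):
            ~((d <-> ~c) & ~a): β-rule — branch into ~(d <-> ~c)  //  ~~a.
              branch 2.2.1.1 (add ~(d <-> ~c)):
                ~(d <-> ~c): β-rule — branch into d, ~~c  //  ~d, ~c.
                  branch 2.2.1.1.1 (add d, ~~c):
                    ○ open, literals {a=T, b=F, c=T, d=T}.
                  branch 2.2.1.1.2 (add ~d, ~c):
                    ○ open, literals {a=T, b=F, c=F, d=F}.
              branch 2.2.1.2 (add ~~a):
                ○ open, literals {a=T, b=F}.
          branch 2.2.2 (add (b -> d)):
            ~((d <-> ~c) & ~a): β-rule — branch into ~(d <-> ~c)  //  ~~a.
              branch 2.2.2.1 (add ~(d <-> ~c)):
                (b -> d): β-rule — branch into ~b  //  d.
                  branch 2.2.2.1.1 (add ~b):
                    ~(d <-> ~c): β-rule — branch into d, ~~c  //  ~d, ~c.
                      branch 2.2.2.1.1.1 (add d, ~~c):
                        ○ open, literals {a=T, b=F, c=T, d=T}.
                      branch 2.2.2.1.1.2 (add ~d, ~c):
                        ○ open, literals {a=T, b=F, c=F, d=F}.
                  branch 2.2.2.1.2 (add d):
                    ~(d <-> ~c): β-rule — branch into d, ~~c  //  ~d, ~c.
                      branch 2.2.2.1.2.1 (add d, ~~c):
                        ○ open, literals {a=T, c=T, d=T}.
                      branch 2.2.2.1.2.2 (add ~d, ~c):
                        × closes — contains both d and ~d.
              branch 2.2.2.2 (add ~~a):
                (b -> d): β-rule — branch into ~b  //  d.
                  branch 2.2.2.2.1 (add ~b):
                    ○ open, literals {a=T, b=F}.
                  branch 2.2.2.2.2 (add d):
                    ○ open, literals {a=T, d=T}.
4 branches closed, 9 open.
An open branch gives a countermodel: a=T, b=T, c=F, d=T (unmentioned atoms arbitrary); the premises hold there but the conclusion fails.

No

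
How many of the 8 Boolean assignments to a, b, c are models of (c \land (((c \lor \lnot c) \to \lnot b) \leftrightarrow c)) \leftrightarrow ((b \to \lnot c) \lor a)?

3

Initial set: {((c \land (((c \lor \lnot c) \to \lnot b) \leftrightarrow c)) \leftrightarrow ((b \to \lnot c) \lor a))}.
((c \land (((c \lor \lnot c) \to \lnot b) \leftrightarrow c)) \leftrightarrow ((b \to \lnot c) \lor a)): β-rule — branch into (c \land (((c \lor \lnot c) \to \lnot b) \leftrightarrow c)), ((b \to \lnot c) \lor a)  //  \lnot (c \land (((c \lor \lnot c) \to \lnot b) \leftrightarrow c)), \lnot ((b \to \lnot c) \lor a).
  branch 1 (add (c \land (((c \lor \lnot c) \to \lnot b) \leftrightarrow c)), ((b \to \lnot c) \lor a)):
    (c \land (((c \lor \lnot c) \to \lnot b) \leftrightarrow c)): α-rule — add c, (((c \lor \lnot c) \to \lnot b) \leftrightarrow c).
    ((b \to \lnot c) \lor a): β-rule — branch into (b \to \lnot c)  //  a.
      branch 1.1 (add (b \to \lnot c)):
        (((c \lor \lnot c) \to \lnot b) \leftrightarrow c): β-rule — branch into ((c \lor \lnot c) \to \lnot b), c  //  \lnot ((c \lor \lnot c) \to \lnot b), \lnot c.
          branch 1.1.1 (add ((c \lor \lnot c) \to \lnot b), c):
            (b \to \lnot c): β-rule — branch into \lnot b  //  \lnot c.
              branch 1.1.1.1 (add \lnot b):
                ((c \lor \lnot c) \to \lnot b): β-rule — branch into \lnot (c \lor \lnot c)  //  \lnot b.
                  branch 1.1.1.1.1 (add \lnot (c \lor \lnot c)):
                    \lnot (c \lor \lnot c): α-rule — add \lnot c, \lnot \lnot c.
                    × closes — contains both c and \lnot c.
                  branch 1.1.1.1.2 (add \lnot b):
                    ○ open, literals {b=0, c=1}.
              branch 1.1.1.2 (add \lnot c):
                × closes — contains both c and \lnot c.
          branch 1.1.2 (add \lnot ((c \lor \lnot c) \to \lnot b), \lnot c):
            × closes — contains both c and \lnot c.
      branch 1.2 (add a):
        (((c \lor \lnot c) \to \lnot b) \leftrightarrow c): β-rule — branch into ((c \lor \lnot c) \to \lnot b), c  //  \lnot ((c \lor \lnot c) \to \lnot b), \lnot c.
          branch 1.2.1 (add ((c \lor \lnot c) \to \lnot b), c):
            ((c \lor \lnot c) \to \lnot b): β-rule — branch into \lnot (c \lor \lnot c)  //  \lnot b.
              branch 1.2.1.1 (add \lnot (c \lor \lnot c)):
                \lnot (c \lor \lnot c): α-rule — add \lnot c, \lnot \lnot c.
                × closes — contains both c and \lnot c.
              branch 1.2.1.2 (add \lnot b):
                ○ open, literals {a=1, b=0, c=1}.
          branch 1.2.2 (add \lnot ((c \lor \lnot c) \to \lnot b), \lnot c):
            × closes — contains both c and \lnot c.
  branch 2 (add \lnot (c \land (((c \lor \lnot c) \to \lnot b) \leftrightarrow c)), \lnot ((b \to \lnot c) \lor a)):
    \lnot ((b \to \lnot c) \lor a): α-rule — add \lnot (b \to \lnot c), \lnot a.
    \lnot (b \to \lnot c): α-rule — add b, \lnot \lnot c.
    \lnot (c \land (((c \lor \lnot c) \to \lnot b) \leftrightarrow c)): β-rule — branch into \lnot c  //  \lnot (((c \lor \lnot c) \to \lnot b) \leftrightarrow c).
      branch 2.1 (add \lnot c):
        × closes — contains both c and \lnot c.
      branch 2.2 (add \lnot (((c \lor \lnot c) \to \lnot b) \leftrightarrow c)):
        \lnot (((c \lor \lnot c) \to \lnot b) \leftrightarrow c): β-rule — branch into ((c \lor \lnot c) \to \lnot b), \lnot c  //  \lnot ((c \lor \lnot c) \to \lnot b), c.
          branch 2.2.1 (add ((c \lor \lnot c) \to \lnot b), \lnot c):
            × closes — contains both c and \lnot c.
          branch 2.2.2 (add \lnot ((c \lor \lnot c) \to \lnot b), c):
            \lnot ((c \lor \lnot c) \to \lnot b): α-rule — add (c \lor \lnot c), \lnot \lnot b.
            (c \lor \lnot c): β-rule — branch into c  //  \lnot c.
              branch 2.2.2.1 (add c):
                ○ open, literals {a=0, b=1, c=1}.
              branch 2.2.2.2 (add \lnot c):
                × closes — contains both c and \lnot c.
8 branches closed, 3 open.
Each open branch fixes some atoms; the unmentioned ones are free. Counting distinct full assignments: branch {b=0, c=1} (a) contributes 2 new; branch {a=1, b=0, c=1} (none free) contributes 0 new; branch {a=0, b=1, c=1} (none free) contributes 1 new. Total: 3.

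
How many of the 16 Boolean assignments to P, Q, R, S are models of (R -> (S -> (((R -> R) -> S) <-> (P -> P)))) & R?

Initial set: {((R -> (S -> (((R -> R) -> S) <-> (P -> P)))) & R)}.
((R -> (S -> (((R -> R) -> S) <-> (P -> P)))) & R): α-rule — add (R -> (S -> (((R -> R) -> S) <-> (P -> P)))), R.
(R -> (S -> (((R -> R) -> S) <-> (P -> P)))): β-rule — branch into ~R  //  (S -> (((R -> R) -> S) <-> (P -> P))).
  branch 1 (add ~R):
    × closes — contains both R and ~R.
  branch 2 (add (S -> (((R -> R) -> S) <-> (P -> P)))):
    (S -> (((R -> R) -> S) <-> (P -> P))): β-rule — branch into ~S  //  (((R -> R) -> S) <-> (P -> P)).
      branch 2.1 (add ~S):
        ○ open, literals {R=T, S=F}.
      branch 2.2 (add (((R -> R) -> S) <-> (P -> P))):
        (((R -> R) -> S) <-> (P -> P)): β-rule — branch into ((R -> R) -> S), (P -> P)  //  ~((R -> R) -> S), ~(P -> P).
          branch 2.2.1 (add ((R -> R) -> S), (P -> P)):
            ((R -> R) -> S): β-rule — branch into ~(R -> R)  //  S.
              branch 2.2.1.1 (add ~(R -> R)):
                ~(R -> R): α-rule — add R, ~R.
                × closes — contains both R and ~R.
              branch 2.2.1.2 (add S):
                (P -> P): β-rule — branch into ~P  //  P.
                  branch 2.2.1.2.1 (add ~P):
                    ○ open, literals {P=F, R=T, S=T}.
                  branch 2.2.1.2.2 (add P):
                    ○ open, literals {P=T, R=T, S=T}.
          branch 2.2.2 (add ~((R -> R) -> S), ~(P -> P)):
            ~((R -> R) -> S): α-rule — add (R -> R), ~S.
            ~(P -> P): α-rule — add P, ~P.
            × closes — contains both P and ~P.
3 branches closed, 3 open.
Each open branch fixes some atoms; the unmentioned ones are free. Counting distinct full assignments: branch {R=T, S=F} (P, Q) contributes 4 new; branch {P=F, R=T, S=T} (Q) contributes 2 new; branch {P=T, R=T, S=T} (Q) contributes 2 new. Total: 8.

8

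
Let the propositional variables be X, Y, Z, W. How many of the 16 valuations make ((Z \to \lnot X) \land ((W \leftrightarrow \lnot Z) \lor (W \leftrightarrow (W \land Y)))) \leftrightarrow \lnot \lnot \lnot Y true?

7

Initial set: {(((Z \to \lnot X) \land ((W \leftrightarrow \lnot Z) \lor (W \leftrightarrow (W \land Y)))) \leftrightarrow \lnot \lnot \lnot Y)}.
(((Z \to \lnot X) \land ((W \leftrightarrow \lnot Z) \lor (W \leftrightarrow (W \land Y)))) \leftrightarrow \lnot \lnot \lnot Y): β-rule — branch into ((Z \to \lnot X) \land ((W \leftrightarrow \lnot Z) \lor (W \leftrightarrow (W \land Y)))), \lnot \lnot \lnot Y  //  \lnot ((Z \to \lnot X) \land ((W \leftrightarrow \lnot Z) \lor (W \leftrightarrow (W \land Y)))), \lnot \lnot \lnot \lnot Y.
  branch 1 (add ((Z \to \lnot X) \land ((W \leftrightarrow \lnot Z) \lor (W \leftrightarrow (W \land Y)))), \lnot \lnot \lnot Y):
    ((Z \to \lnot X) \land ((W \leftrightarrow \lnot Z) \lor (W \leftrightarrow (W \land Y)))): α-rule — add (Z \to \lnot X), ((W \leftrightarrow \lnot Z) \lor (W \leftrightarrow (W \land Y))).
    \lnot \lnot \lnot Y: drop double negation, giving \lnot Y.
    (Z \to \lnot X): β-rule — branch into \lnot Z  //  \lnot X.
      branch 1.1 (add \lnot Z):
        ((W \leftrightarrow \lnot Z) \lor (W \leftrightarrow (W \land Y))): β-rule — branch into (W \leftrightarrow \lnot Z)  //  (W \leftrightarrow (W \land Y)).
          branch 1.1.1 (add (W \leftrightarrow \lnot Z)):
            (W \leftrightarrow \lnot Z): β-rule — branch into W, \lnot Z  //  \lnot W, \lnot \lnot Z.
              branch 1.1.1.1 (add W, \lnot Z):
                ○ open, literals {W=1, Y=0, Z=0}.
              branch 1.1.1.2 (add \lnot W, \lnot \lnot Z):
                × closes — contains both Z and \lnot Z.
          branch 1.1.2 (add (W \leftrightarrow (W \land Y))):
            (W \leftrightarrow (W \land Y)): β-rule — branch into W, (W \land Y)  //  \lnot W, \lnot (W \land Y).
              branch 1.1.2.1 (add W, (W \land Y)):
                (W \land Y): α-rule — add W, Y.
                × closes — contains both Y and \lnot Y.
              branch 1.1.2.2 (add \lnot W, \lnot (W \land Y)):
                \lnot (W \land Y): β-rule — branch into \lnot W  //  \lnot Y.
                  branch 1.1.2.2.1 (add \lnot W):
                    ○ open, literals {W=0, Y=0, Z=0}.
                  branch 1.1.2.2.2 (add \lnot Y):
                    ○ open, literals {W=0, Y=0, Z=0}.
      branch 1.2 (add \lnot X):
        ((W \leftrightarrow \lnot Z) \lor (W \leftrightarrow (W \land Y))): β-rule — branch into (W \leftrightarrow \lnot Z)  //  (W \leftrightarrow (W \land Y)).
          branch 1.2.1 (add (W \leftrightarrow \lnot Z)):
            (W \leftrightarrow \lnot Z): β-rule — branch into W, \lnot Z  //  \lnot W, \lnot \lnot Z.
              branch 1.2.1.1 (add W, \lnot Z):
                ○ open, literals {W=1, X=0, Y=0, Z=0}.
              branch 1.2.1.2 (add \lnot W, \lnot \lnot Z):
                ○ open, literals {W=0, X=0, Y=0, Z=1}.
          branch 1.2.2 (add (W \leftrightarrow (W \land Y))):
            (W \leftrightarrow (W \land Y)): β-rule — branch into W, (W \land Y)  //  \lnot W, \lnot (W \land Y).
              branch 1.2.2.1 (add W, (W \land Y)):
                (W \land Y): α-rule — add W, Y.
                × closes — contains both Y and \lnot Y.
              branch 1.2.2.2 (add \lnot W, \lnot (W \land Y)):
                \lnot (W \land Y): β-rule — branch into \lnot W  //  \lnot Y.
                  branch 1.2.2.2.1 (add \lnot W):
                    ○ open, literals {W=0, X=0, Y=0}.
                  branch 1.2.2.2.2 (add \lnot Y):
                    ○ open, literals {W=0, X=0, Y=0}.
  branch 2 (add \lnot ((Z \to \lnot X) \land ((W \leftrightarrow \lnot Z) \lor (W \leftrightarrow (W \land Y)))), \lnot \lnot \lnot \lnot Y):
    \lnot \lnot \lnot \lnot Y: drop double negation, giving \lnot \lnot Y.
    \lnot ((Z \to \lnot X) \land ((W \leftrightarrow \lnot Z) \lor (W \leftrightarrow (W \land Y)))): β-rule — branch into \lnot (Z \to \lnot X)  //  \lnot ((W \leftrightarrow \lnot Z) \lor (W \leftrightarrow (W \land Y))).
      branch 2.1 (add \lnot (Z \to \lnot X)):
        \lnot (Z \to \lnot X): α-rule — add Z, \lnot \lnot X.
        ○ open, literals {X=1, Y=1, Z=1}.
      branch 2.2 (add \lnot ((W \leftrightarrow \lnot Z) \lor (W \leftrightarrow (W \land Y)))):
        \lnot ((W \leftrightarrow \lnot Z) \lor (W \leftrightarrow (W \land Y))): α-rule — add \lnot (W \leftrightarrow \lnot Z), \lnot (W \leftrightarrow (W \land Y)).
        \lnot (W \leftrightarrow \lnot Z): β-rule — branch into W, \lnot \lnot Z  //  \lnot W, \lnot Z.
          branch 2.2.1 (add W, \lnot \lnot Z):
            \lnot (W \leftrightarrow (W \land Y)): β-rule — branch into W, \lnot (W \land Y)  //  \lnot W, (W \land Y).
              branch 2.2.1.1 (add W, \lnot (W \land Y)):
                \lnot (W \land Y): β-rule — branch into \lnot W  //  \lnot Y.
                  branch 2.2.1.1.1 (add \lnot W):
                    × closes — contains both W and \lnot W.
                  branch 2.2.1.1.2 (add \lnot Y):
                    × closes — contains both Y and \lnot Y.
              branch 2.2.1.2 (add \lnot W, (W \land Y)):
                × closes — contains both W and \lnot W.
          branch 2.2.2 (add \lnot W, \lnot Z):
            \lnot (W \leftrightarrow (W \land Y)): β-rule — branch into W, \lnot (W \land Y)  //  \lnot W, (W \land Y).
              branch 2.2.2.1 (add W, \lnot (W \land Y)):
                × closes — contains both W and \lnot W.
              branch 2.2.2.2 (add \lnot W, (W \land Y)):
                (W \land Y): α-rule — add W, Y.
                × closes — contains both W and \lnot W.
8 branches closed, 8 open.
Each open branch fixes some atoms; the unmentioned ones are free. Counting distinct full assignments: branch {W=1, Y=0, Z=0} (X) contributes 2 new; branch {W=0, Y=0, Z=0} (X) contributes 2 new; branch {W=0, Y=0, Z=0} (X) contributes 0 new; branch {W=1, X=0, Y=0, Z=0} (none free) contributes 0 new; branch {W=0, X=0, Y=0, Z=1} (none free) contributes 1 new; branch {W=0, X=0, Y=0} (Z) contributes 0 new; branch {W=0, X=0, Y=0} (Z) contributes 0 new; branch {X=1, Y=1, Z=1} (W) contributes 2 new. Total: 7.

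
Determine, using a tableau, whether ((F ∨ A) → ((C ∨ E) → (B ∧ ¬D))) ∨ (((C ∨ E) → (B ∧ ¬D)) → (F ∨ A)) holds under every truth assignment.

Valid

Assume the negation and expand:
Initial set: {¬(((F ∨ A) → ((C ∨ E) → (B ∧ ¬D))) ∨ (((C ∨ E) → (B ∧ ¬D)) → (F ∨ A)))}.
¬(((F ∨ A) → ((C ∨ E) → (B ∧ ¬D))) ∨ (((C ∨ E) → (B ∧ ¬D)) → (F ∨ A))): α-rule — add ¬((F ∨ A) → ((C ∨ E) → (B ∧ ¬D))), ¬(((C ∨ E) → (B ∧ ¬D)) → (F ∨ A)).
¬((F ∨ A) → ((C ∨ E) → (B ∧ ¬D))): α-rule — add (F ∨ A), ¬((C ∨ E) → (B ∧ ¬D)).
¬(((C ∨ E) → (B ∧ ¬D)) → (F ∨ A)): α-rule — add ((C ∨ E) → (B ∧ ¬D)), ¬(F ∨ A).
¬((C ∨ E) → (B ∧ ¬D)): α-rule — add (C ∨ E), ¬(B ∧ ¬D).
¬(F ∨ A): α-rule — add ¬F, ¬A.
(F ∨ A): β-rule — branch into F  //  A.
  branch 1 (add F):
    × closes — contains both F and ¬F.
  branch 2 (add A):
    × closes — contains both A and ¬A.
All 2 branches close.
Every branch closed, so the negation is unsatisfiable and the formula is valid.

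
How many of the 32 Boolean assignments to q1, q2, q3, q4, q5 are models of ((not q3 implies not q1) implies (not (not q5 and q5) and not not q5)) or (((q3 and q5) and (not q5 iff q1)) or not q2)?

Initial set: {(((not q3 implies not q1) implies (not (not q5 and q5) and not not q5)) or (((q3 and q5) and (not q5 iff q1)) or not q2))}.
(((not q3 implies not q1) implies (not (not q5 and q5) and not not q5)) or (((q3 and q5) and (not q5 iff q1)) or not q2)): β-rule — branch into ((not q3 implies not q1) implies (not (not q5 and q5) and not not q5))  //  (((q3 and q5) and (not q5 iff q1)) or not q2).
  branch 1 (add ((not q3 implies not q1) implies (not (not q5 and q5) and not not q5))):
    ((not q3 implies not q1) implies (not (not q5 and q5) and not not q5)): β-rule — branch into not (not q3 implies not q1)  //  (not (not q5 and q5) and not not q5).
      branch 1.1 (add not (not q3 implies not q1)):
        not (not q3 implies not q1): α-rule — add not q3, not not q1.
        ○ open, literals {q1=T, q3=F}.
      branch 1.2 (add (not (not q5 and q5) and not not q5)):
        (not (not q5 and q5) and not not q5): α-rule — add not (not q5 and q5), not not q5.
        not not q5: drop double negation, giving q5.
        not (not q5 and q5): β-rule — branch into not not q5  //  not q5.
          branch 1.2.1 (add not not q5):
            ○ open, literals {q5=T}.
          branch 1.2.2 (add not q5):
            × closes — contains both q5 and not q5.
  branch 2 (add (((q3 and q5) and (not q5 iff q1)) or not q2)):
    (((q3 and q5) and (not q5 iff q1)) or not q2): β-rule — branch into ((q3 and q5) and (not q5 iff q1))  //  not q2.
      branch 2.1 (add ((q3 and q5) and (not q5 iff q1))):
        ((q3 and q5) and (not q5 iff q1)): α-rule — add (q3 and q5), (not q5 iff q1).
        (q3 and q5): α-rule — add q3, q5.
        (not q5 iff q1): β-rule — branch into not q5, q1  //  not not q5, not q1.
          branch 2.1.1 (add not q5, q1):
            × closes — contains both q5 and not q5.
          branch 2.1.2 (add not not q5, not q1):
            ○ open, literals {q1=F, q3=T, q5=T}.
      branch 2.2 (add not q2):
        ○ open, literals {q2=F}.
2 branches closed, 4 open.
Each open branch fixes some atoms; the unmentioned ones are free. Counting distinct full assignments: branch {q1=T, q3=F} (q2, q4, q5) contributes 8 new; branch {q5=T} (q1, q2, q3, q4) contributes 12 new; branch {q1=F, q3=T, q5=T} (q2, q4) contributes 0 new; branch {q2=F} (q1, q3, q4, q5) contributes 6 new. Total: 26.

26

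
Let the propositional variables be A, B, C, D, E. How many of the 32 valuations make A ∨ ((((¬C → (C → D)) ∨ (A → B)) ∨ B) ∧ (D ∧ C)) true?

Initial set: {(A ∨ ((((¬C → (C → D)) ∨ (A → B)) ∨ B) ∧ (D ∧ C)))}.
(A ∨ ((((¬C → (C → D)) ∨ (A → B)) ∨ B) ∧ (D ∧ C))): β-rule — branch into A  //  ((((¬C → (C → D)) ∨ (A → B)) ∨ B) ∧ (D ∧ C)).
  branch 1 (add A):
    ○ open, literals {A=1}.
  branch 2 (add ((((¬C → (C → D)) ∨ (A → B)) ∨ B) ∧ (D ∧ C))):
    ((((¬C → (C → D)) ∨ (A → B)) ∨ B) ∧ (D ∧ C)): α-rule — add (((¬C → (C → D)) ∨ (A → B)) ∨ B), (D ∧ C).
    (D ∧ C): α-rule — add D, C.
    (((¬C → (C → D)) ∨ (A → B)) ∨ B): β-rule — branch into ((¬C → (C → D)) ∨ (A → B))  //  B.
      branch 2.1 (add ((¬C → (C → D)) ∨ (A → B))):
        ((¬C → (C → D)) ∨ (A → B)): β-rule — branch into (¬C → (C → D))  //  (A → B).
          branch 2.1.1 (add (¬C → (C → D))):
            (¬C → (C → D)): β-rule — branch into ¬¬C  //  (C → D).
              branch 2.1.1.1 (add ¬¬C):
                ○ open, literals {C=1, D=1}.
              branch 2.1.1.2 (add (C → D)):
                (C → D): β-rule — branch into ¬C  //  D.
                  branch 2.1.1.2.1 (add ¬C):
                    × closes — contains both C and ¬C.
                  branch 2.1.1.2.2 (add D):
                    ○ open, literals {C=1, D=1}.
          branch 2.1.2 (add (A → B)):
            (A → B): β-rule — branch into ¬A  //  B.
              branch 2.1.2.1 (add ¬A):
                ○ open, literals {A=0, C=1, D=1}.
              branch 2.1.2.2 (add B):
                ○ open, literals {B=1, C=1, D=1}.
      branch 2.2 (add B):
        ○ open, literals {B=1, C=1, D=1}.
1 branch closed, 6 open.
Each open branch fixes some atoms; the unmentioned ones are free. Counting distinct full assignments: branch {A=1} (B, C, D, E) contributes 16 new; branch {C=1, D=1} (A, B, E) contributes 4 new; branch {C=1, D=1} (A, B, E) contributes 0 new; branch {A=0, C=1, D=1} (B, E) contributes 0 new; branch {B=1, C=1, D=1} (A, E) contributes 0 new; branch {B=1, C=1, D=1} (A, E) contributes 0 new. Total: 20.

20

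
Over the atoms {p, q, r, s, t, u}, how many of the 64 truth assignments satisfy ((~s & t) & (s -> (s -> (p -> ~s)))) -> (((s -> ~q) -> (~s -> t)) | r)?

Initial set: {T (((~s & t) & (s -> (s -> (p -> ~s)))) -> (((s -> ~q) -> (~s -> t)) | r))}.
T (((~s & t) & (s -> (s -> (p -> ~s)))) -> (((s -> ~q) -> (~s -> t)) | r)): β-rule — branch into F ((~s & t) & (s -> (s -> (p -> ~s))))  //  T (((s -> ~q) -> (~s -> t)) | r).
  branch 1 (add F ((~s & t) & (s -> (s -> (p -> ~s))))):
    F ((~s & t) & (s -> (s -> (p -> ~s)))): β-rule — branch into F (~s & t)  //  F (s -> (s -> (p -> ~s))).
      branch 1.1 (add F (~s & t)):
        F (~s & t): β-rule — branch into F ~s  //  F t.
          branch 1.1.1 (add F ~s):
            ○ open, literals {s=1}.
          branch 1.1.2 (add F t):
            ○ open, literals {t=0}.
      branch 1.2 (add F (s -> (s -> (p -> ~s)))):
        F (s -> (s -> (p -> ~s))): α-rule — add T s, F (s -> (p -> ~s)).
        F (s -> (p -> ~s)): α-rule — add T s, F (p -> ~s).
        F (p -> ~s): α-rule — add T p, F ~s.
        ○ open, literals {p=1, s=1}.
  branch 2 (add T (((s -> ~q) -> (~s -> t)) | r)):
    T (((s -> ~q) -> (~s -> t)) | r): β-rule — branch into T ((s -> ~q) -> (~s -> t))  //  T r.
      branch 2.1 (add T ((s -> ~q) -> (~s -> t))):
        T ((s -> ~q) -> (~s -> t)): β-rule — branch into F (s -> ~q)  //  T (~s -> t).
          branch 2.1.1 (add F (s -> ~q)):
            F (s -> ~q): α-rule — add T s, F ~q.
            ○ open, literals {q=1, s=1}.
          branch 2.1.2 (add T (~s -> t)):
            T (~s -> t): β-rule — branch into F ~s  //  T t.
              branch 2.1.2.1 (add F ~s):
                ○ open, literals {s=1}.
              branch 2.1.2.2 (add T t):
                ○ open, literals {t=1}.
      branch 2.2 (add T r):
        ○ open, literals {r=1}.
0 branches closed, 7 open.
Each open branch fixes some atoms; the unmentioned ones are free. Counting distinct full assignments: branch {s=1} (p, q, r, t, u) contributes 32 new; branch {t=0} (p, q, r, s, u) contributes 16 new; branch {p=1, s=1} (q, r, t, u) contributes 0 new; branch {q=1, s=1} (p, r, t, u) contributes 0 new; branch {s=1} (p, q, r, t, u) contributes 0 new; branch {t=1} (p, q, r, s, u) contributes 16 new; branch {r=1} (p, q, s, t, u) contributes 0 new. Total: 64.

64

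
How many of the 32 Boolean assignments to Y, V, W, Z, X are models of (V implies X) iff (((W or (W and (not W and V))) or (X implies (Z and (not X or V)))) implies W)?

22

Initial set: {T ((V implies X) iff (((W or (W and (not W and V))) or (X implies (Z and (not X or V)))) implies W))}.
T ((V implies X) iff (((W or (W and (not W and V))) or (X implies (Z and (not X or V)))) implies W)): β-rule — branch into T (V implies X), T (((W or (W and (not W and V))) or (X implies (Z and (not X or V)))) implies W)  //  F (V implies X), F (((W or (W and (not W and V))) or (X implies (Z and (not X or V)))) implies W).
  branch 1 (add T (V implies X), T (((W or (W and (not W and V))) or (X implies (Z and (not X or V)))) implies W)):
    T (V implies X): β-rule — branch into F V  //  T X.
      branch 1.1 (add F V):
        T (((W or (W and (not W and V))) or (X implies (Z and (not X or V)))) implies W): β-rule — branch into F ((W or (W and (not W and V))) or (X implies (Z and (not X or V))))  //  T W.
          branch 1.1.1 (add F ((W or (W and (not W and V))) or (X implies (Z and (not X or V))))):
            F ((W or (W and (not W and V))) or (X implies (Z and (not X or V)))): α-rule — add F (W or (W and (not W and V))), F (X implies (Z and (not X or V))).
            F (W or (W and (not W and V))): α-rule — add F W, F (W and (not W and V)).
            F (X implies (Z and (not X or V))): α-rule — add T X, F (Z and (not X or V)).
            F (W and (not W and V)): β-rule — branch into F W  //  F (not W and V).
              branch 1.1.1.1 (add F W):
                F (Z and (not X or V)): β-rule — branch into F Z  //  F (not X or V).
                  branch 1.1.1.1.1 (add F Z):
                    ○ open, literals {V=0, W=0, X=1, Z=0}.
                  branch 1.1.1.1.2 (add F (not X or V)):
                    F (not X or V): α-rule — add F not X, F V.
                    ○ open, literals {V=0, W=0, X=1}.
              branch 1.1.1.2 (add F (not W and V)):
                F (Z and (not X or V)): β-rule — branch into F Z  //  F (not X or V).
                  branch 1.1.1.2.1 (add F Z):
                    F (not W and V): β-rule — branch into F not W  //  F V.
                      branch 1.1.1.2.1.1 (add F not W):
                        × closes — contains both W and not W.
                      branch 1.1.1.2.1.2 (add F V):
                        ○ open, literals {V=0, W=0, X=1, Z=0}.
                  branch 1.1.1.2.2 (add F (not X or V)):
                    F (not X or V): α-rule — add F not X, F V.
                    F (not W and V): β-rule — branch into F not W  //  F V.
                      branch 1.1.1.2.2.1 (add F not W):
                        × closes — contains both W and not W.
                      branch 1.1.1.2.2.2 (add F V):
                        ○ open, literals {V=0, W=0, X=1}.
          branch 1.1.2 (add T W):
            ○ open, literals {V=0, W=1}.
      branch 1.2 (add T X):
        T (((W or (W and (not W and V))) or (X implies (Z and (not X or V)))) implies W): β-rule — branch into F ((W or (W and (not W and V))) or (X implies (Z and (not X or V))))  //  T W.
          branch 1.2.1 (add F ((W or (W and (not W and V))) or (X implies (Z and (not X or V))))):
            F ((W or (W and (not W and V))) or (X implies (Z and (not X or V)))): α-rule — add F (W or (W and (not W and V))), F (X implies (Z and (not X or V))).
            F (W or (W and (not W and V))): α-rule — add F W, F (W and (not W and V)).
            F (X implies (Z and (not X or V))): α-rule — add T X, F (Z and (not X or V)).
            F (W and (not W and V)): β-rule — branch into F W  //  F (not W and V).
              branch 1.2.1.1 (add F W):
                F (Z and (not X or V)): β-rule — branch into F Z  //  F (not X or V).
                  branch 1.2.1.1.1 (add F Z):
                    ○ open, literals {W=0, X=1, Z=0}.
                  branch 1.2.1.1.2 (add F (not X or V)):
                    F (not X or V): α-rule — add F not X, F V.
                    ○ open, literals {V=0, W=0, X=1}.
              branch 1.2.1.2 (add F (not W and V)):
                F (Z and (not X or V)): β-rule — branch into F Z  //  F (not X or V).
                  branch 1.2.1.2.1 (add F Z):
                    F (not W and V): β-rule — branch into F not W  //  F V.
                      branch 1.2.1.2.1.1 (add F not W):
                        × closes — contains both W and not W.
                      branch 1.2.1.2.1.2 (add F V):
                        ○ open, literals {V=0, W=0, X=1, Z=0}.
                  branch 1.2.1.2.2 (add F (not X or V)):
                    F (not X or V): α-rule — add F not X, F V.
                    F (not W and V): β-rule — branch into F not W  //  F V.
                      branch 1.2.1.2.2.1 (add F not W):
                        × closes — contains both W and not W.
                      branch 1.2.1.2.2.2 (add F V):
                        ○ open, literals {V=0, W=0, X=1}.
          branch 1.2.2 (add T W):
            ○ open, literals {W=1, X=1}.
  branch 2 (add F (V implies X), F (((W or (W and (not W and V))) or (X implies (Z and (not X or V)))) implies W)):
    F (V implies X): α-rule — add T V, F X.
    F (((W or (W and (not W and V))) or (X implies (Z and (not X or V)))) implies W): α-rule — add T ((W or (W and (not W and V))) or (X implies (Z and (not X or V)))), F W.
    T ((W or (W and (not W and V))) or (X implies (Z and (not X or V)))): β-rule — branch into T (W or (W and (not W and V)))  //  T (X implies (Z and (not X or V))).
      branch 2.1 (add T (W or (W and (not W and V)))):
        T (W or (W and (not W and V))): β-rule — branch into T W  //  T (W and (not W and V)).
          branch 2.1.1 (add T W):
            × closes — contains both W and not W.
          branch 2.1.2 (add T (W and (not W and V))):
            T (W and (not W and V)): α-rule — add T W, T (not W and V).
            × closes — contains both W and not W.
      branch 2.2 (add T (X implies (Z and (not X or V)))):
        T (X implies (Z and (not X or V))): β-rule — branch into F X  //  T (Z and (not X or V)).
          branch 2.2.1 (add F X):
            ○ open, literals {V=1, W=0, X=0}.
          branch 2.2.2 (add T (Z and (not X or V))):
            T (Z and (not X or V)): α-rule — add T Z, T (not X or V).
            T (not X or V): β-rule — branch into T not X  //  T V.
              branch 2.2.2.1 (add T not X):
                ○ open, literals {V=1, W=0, X=0, Z=1}.
              branch 2.2.2.2 (add T V):
                ○ open, literals {V=1, W=0, X=0, Z=1}.
6 branches closed, 13 open.
Each open branch fixes some atoms; the unmentioned ones are free. Counting distinct full assignments: branch {V=0, W=0, X=1, Z=0} (Y) contributes 2 new; branch {V=0, W=0, X=1} (Y, Z) contributes 2 new; branch {V=0, W=0, X=1, Z=0} (Y) contributes 0 new; branch {V=0, W=0, X=1} (Y, Z) contributes 0 new; branch {V=0, W=1} (Y, Z, X) contributes 8 new; branch {W=0, X=1, Z=0} (Y, V) contributes 2 new; branch {V=0, W=0, X=1} (Y, Z) contributes 0 new; branch {V=0, W=0, X=1, Z=0} (Y) contributes 0 new; branch {V=0, W=0, X=1} (Y, Z) contributes 0 new; branch {W=1, X=1} (Y, V, Z) contributes 4 new; branch {V=1, W=0, X=0} (Y, Z) contributes 4 new; branch {V=1, W=0, X=0, Z=1} (Y) contributes 0 new; branch {V=1, W=0, X=0, Z=1} (Y) contributes 0 new. Total: 22.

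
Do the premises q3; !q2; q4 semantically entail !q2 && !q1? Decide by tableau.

No

Initial set: {T q3; T !q2; T q4; F (!q2 && !q1)}.
F (!q2 && !q1): β-rule — branch into F !q2  //  F !q1.
  branch 1 (add F !q2):
    × closes — contains both q2 and !q2.
  branch 2 (add F !q1):
    ○ open, literals {q1=T, q2=F, q3=T, q4=T}.
1 branch closed, 1 open.
An open branch gives a countermodel: q1=T, q2=F, q3=T, q4=T (unmentioned atoms arbitrary); the premises hold there but the conclusion fails.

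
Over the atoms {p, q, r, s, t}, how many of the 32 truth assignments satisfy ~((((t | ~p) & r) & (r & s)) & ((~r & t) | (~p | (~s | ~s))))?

Initial set: {T ~((((t | ~p) & r) & (r & s)) & ((~r & t) | (~p | (~s | ~s))))}.
T ~((((t | ~p) & r) & (r & s)) & ((~r & t) | (~p | (~s | ~s)))): β-rule — branch into F (((t | ~p) & r) & (r & s))  //  F ((~r & t) | (~p | (~s | ~s))).
  branch 1 (add F (((t | ~p) & r) & (r & s))):
    F (((t | ~p) & r) & (r & s)): β-rule — branch into F ((t | ~p) & r)  //  F (r & s).
      branch 1.1 (add F ((t | ~p) & r)):
        F ((t | ~p) & r): β-rule — branch into F (t | ~p)  //  F r.
          branch 1.1.1 (add F (t | ~p)):
            F (t | ~p): α-rule — add F t, F ~p.
            ○ open, literals {p=1, t=0}.
          branch 1.1.2 (add F r):
            ○ open, literals {r=0}.
      branch 1.2 (add F (r & s)):
        F (r & s): β-rule — branch into F r  //  F s.
          branch 1.2.1 (add F r):
            ○ open, literals {r=0}.
          branch 1.2.2 (add F s):
            ○ open, literals {s=0}.
  branch 2 (add F ((~r & t) | (~p | (~s | ~s)))):
    F ((~r & t) | (~p | (~s | ~s))): α-rule — add F (~r & t), F (~p | (~s | ~s)).
    F (~p | (~s | ~s)): α-rule — add F ~p, F (~s | ~s).
    F (~s | ~s): α-rule — add F ~s, F ~s.
    F (~r & t): β-rule — branch into F ~r  //  F t.
      branch 2.1 (add F ~r):
        ○ open, literals {p=1, r=1, s=1}.
      branch 2.2 (add F t):
        ○ open, literals {p=1, s=1, t=0}.
0 branches closed, 6 open.
Each open branch fixes some atoms; the unmentioned ones are free. Counting distinct full assignments: branch {p=1, t=0} (q, r, s) contributes 8 new; branch {r=0} (p, q, s, t) contributes 12 new; branch {r=0} (p, q, s, t) contributes 0 new; branch {s=0} (p, q, r, t) contributes 6 new; branch {p=1, r=1, s=1} (q, t) contributes 2 new; branch {p=1, s=1, t=0} (q, r) contributes 0 new. Total: 28.

28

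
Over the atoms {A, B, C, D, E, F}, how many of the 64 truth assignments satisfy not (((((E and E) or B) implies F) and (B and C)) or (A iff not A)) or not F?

Initial set: {(not (((((E and E) or B) implies F) and (B and C)) or (A iff not A)) or not F)}.
(not (((((E and E) or B) implies F) and (B and C)) or (A iff not A)) or not F): β-rule — branch into not (((((E and E) or B) implies F) and (B and C)) or (A iff not A))  //  not F.
  branch 1 (add not (((((E and E) or B) implies F) and (B and C)) or (A iff not A))):
    not (((((E and E) or B) implies F) and (B and C)) or (A iff not A)): α-rule — add not ((((E and E) or B) implies F) and (B and C)), not (A iff not A).
    not ((((E and E) or B) implies F) and (B and C)): β-rule — branch into not (((E and E) or B) implies F)  //  not (B and C).
      branch 1.1 (add not (((E and E) or B) implies F)):
        not (((E and E) or B) implies F): α-rule — add ((E and E) or B), not F.
        not (A iff not A): β-rule — branch into A, not not A  //  not A, not A.
          branch 1.1.1 (add A, not not A):
            ((E and E) or B): β-rule — branch into (E and E)  //  B.
              branch 1.1.1.1 (add (E and E)):
                (E and E): α-rule — add E, E.
                ○ open, literals {A=T, E=T, F=F}.
              branch 1.1.1.2 (add B):
                ○ open, literals {A=T, B=T, F=F}.
          branch 1.1.2 (add not A, not A):
            ((E and E) or B): β-rule — branch into (E and E)  //  B.
              branch 1.1.2.1 (add (E and E)):
                (E and E): α-rule — add E, E.
                ○ open, literals {A=F, E=T, F=F}.
              branch 1.1.2.2 (add B):
                ○ open, literals {A=F, B=T, F=F}.
      branch 1.2 (add not (B and C)):
        not (A iff not A): β-rule — branch into A, not not A  //  not A, not A.
          branch 1.2.1 (add A, not not A):
            not (B and C): β-rule — branch into not B  //  not C.
              branch 1.2.1.1 (add not B):
                ○ open, literals {A=T, B=F}.
              branch 1.2.1.2 (add not C):
                ○ open, literals {A=T, C=F}.
          branch 1.2.2 (add not A, not A):
            not (B and C): β-rule — branch into not B  //  not C.
              branch 1.2.2.1 (add not B):
                ○ open, literals {A=F, B=F}.
              branch 1.2.2.2 (add not C):
                ○ open, literals {A=F, C=F}.
  branch 2 (add not F):
    ○ open, literals {F=F}.
0 branches closed, 9 open.
Each open branch fixes some atoms; the unmentioned ones are free. Counting distinct full assignments: branch {A=T, E=T, F=F} (B, C, D) contributes 8 new; branch {A=T, B=T, F=F} (C, D, E) contributes 4 new; branch {A=F, E=T, F=F} (B, C, D) contributes 8 new; branch {A=F, B=T, F=F} (C, D, E) contributes 4 new; branch {A=T, B=F} (C, D, E, F) contributes 12 new; branch {A=T, C=F} (B, D, E, F) contributes 4 new; branch {A=F, B=F} (C, D, E, F) contributes 12 new; branch {A=F, C=F} (B, D, E, F) contributes 4 new; branch {F=F} (A, B, C, D, E) contributes 0 new. Total: 56.

56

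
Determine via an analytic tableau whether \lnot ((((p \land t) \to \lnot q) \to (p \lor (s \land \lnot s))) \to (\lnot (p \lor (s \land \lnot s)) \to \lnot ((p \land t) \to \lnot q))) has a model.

Initial set: {\lnot ((((p \land t) \to \lnot q) \to (p \lor (s \land \lnot s))) \to (\lnot (p \lor (s \land \lnot s)) \to \lnot ((p \land t) \to \lnot q)))}.
\lnot ((((p \land t) \to \lnot q) \to (p \lor (s \land \lnot s))) \to (\lnot (p \lor (s \land \lnot s)) \to \lnot ((p \land t) \to \lnot q))): α-rule — add (((p \land t) \to \lnot q) \to (p \lor (s \land \lnot s))), \lnot (\lnot (p \lor (s \land \lnot s)) \to \lnot ((p \land t) \to \lnot q)).
\lnot (\lnot (p \lor (s \land \lnot s)) \to \lnot ((p \land t) \to \lnot q)): α-rule — add \lnot (p \lor (s \land \lnot s)), \lnot \lnot ((p \land t) \to \lnot q).
\lnot (p \lor (s \land \lnot s)): α-rule — add \lnot p, \lnot (s \land \lnot s).
(((p \land t) \to \lnot q) \to (p \lor (s \land \lnot s))): β-rule — branch into \lnot ((p \land t) \to \lnot q)  //  (p \lor (s \land \lnot s)).
  branch 1 (add \lnot ((p \land t) \to \lnot q)):
    \lnot ((p \land t) \to \lnot q): α-rule — add (p \land t), \lnot \lnot q.
    (p \land t): α-rule — add p, t.
    × closes — contains both p and \lnot p.
  branch 2 (add (p \lor (s \land \lnot s))):
    \lnot \lnot ((p \land t) \to \lnot q): β-rule — branch into \lnot (p \land t)  //  \lnot q.
      branch 2.1 (add \lnot (p \land t)):
        \lnot (s \land \lnot s): β-rule — branch into \lnot s  //  \lnot \lnot s.
          branch 2.1.1 (add \lnot s):
            (p \lor (s \land \lnot s)): β-rule — branch into p  //  (s \land \lnot s).
              branch 2.1.1.1 (add p):
                × closes — contains both p and \lnot p.
              branch 2.1.1.2 (add (s \land \lnot s)):
                (s \land \lnot s): α-rule — add s, \lnot s.
                × closes — contains both s and \lnot s.
          branch 2.1.2 (add \lnot \lnot s):
            (p \lor (s \land \lnot s)): β-rule — branch into p  //  (s \land \lnot s).
              branch 2.1.2.1 (add p):
                × closes — contains both p and \lnot p.
              branch 2.1.2.2 (add (s \land \lnot s)):
                (s \land \lnot s): α-rule — add s, \lnot s.
                × closes — contains both s and \lnot s.
      branch 2.2 (add \lnot q):
        \lnot (s \land \lnot s): β-rule — branch into \lnot s  //  \lnot \lnot s.
          branch 2.2.1 (add \lnot s):
            (p \lor (s \land \lnot s)): β-rule — branch into p  //  (s \land \lnot s).
              branch 2.2.1.1 (add p):
                × closes — contains both p and \lnot p.
              branch 2.2.1.2 (add (s \land \lnot s)):
                (s \land \lnot s): α-rule — add s, \lnot s.
                × closes — contains both s and \lnot s.
          branch 2.2.2 (add \lnot \lnot s):
            (p \lor (s \land \lnot s)): β-rule — branch into p  //  (s \land \lnot s).
              branch 2.2.2.1 (add p):
                × closes — contains both p and \lnot p.
              branch 2.2.2.2 (add (s \land \lnot s)):
                (s \land \lnot s): α-rule — add s, \lnot s.
                × closes — contains both s and \lnot s.
All 9 branches close.
Every branch closed; the formula is unsatisfiable.

Unsatisfiable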